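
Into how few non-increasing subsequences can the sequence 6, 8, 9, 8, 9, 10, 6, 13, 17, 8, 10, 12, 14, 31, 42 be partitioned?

8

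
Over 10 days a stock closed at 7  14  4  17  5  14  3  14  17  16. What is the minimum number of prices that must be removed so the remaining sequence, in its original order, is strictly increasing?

Fewest deletions = n − (longest strictly increasing subsequence).
Patience tails:
7 → extends → [7]
14 → extends → [7, 14]
4 → replaces 7 → [4, 14]
17 → extends → [4, 14, 17]
5 → replaces 14 → [4, 5, 17]
14 → replaces 17 → [4, 5, 14]
3 → replaces 4 → [3, 5, 14]
14 → already a tail → [3, 5, 14]
17 → extends → [3, 5, 14, 17]
16 → replaces 17 → [3, 5, 14, 16]
Longest strictly increasing subsequence has length 4, so deletions = 10 − 4 = 6.

6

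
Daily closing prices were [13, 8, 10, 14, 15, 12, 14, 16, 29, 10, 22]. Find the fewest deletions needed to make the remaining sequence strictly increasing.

Fewest deletions = n − (longest strictly increasing subsequence).
Patience tails:
13 → extends → [13]
8 → replaces 13 → [8]
10 → extends → [8, 10]
14 → extends → [8, 10, 14]
15 → extends → [8, 10, 14, 15]
12 → replaces 14 → [8, 10, 12, 15]
14 → replaces 15 → [8, 10, 12, 14]
16 → extends → [8, 10, 12, 14, 16]
29 → extends → [8, 10, 12, 14, 16, 29]
10 → already a tail → [8, 10, 12, 14, 16, 29]
22 → replaces 29 → [8, 10, 12, 14, 16, 22]
Longest strictly increasing subsequence has length 6, so deletions = 11 − 6 = 5.

5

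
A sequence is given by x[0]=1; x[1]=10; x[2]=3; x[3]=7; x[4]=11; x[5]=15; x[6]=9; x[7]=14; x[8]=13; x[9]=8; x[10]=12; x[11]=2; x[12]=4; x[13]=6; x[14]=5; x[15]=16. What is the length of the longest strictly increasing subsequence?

6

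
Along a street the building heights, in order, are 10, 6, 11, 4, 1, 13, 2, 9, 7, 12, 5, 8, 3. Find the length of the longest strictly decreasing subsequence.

Let dp[i] be the longest strictly decreasing subsequence ending at i:
i:      1  2  3  4  5  6  7  8  9 10 11 12 13
a[i]:  10  6 11  4  1 13  2  9  7 12  5  8  3
dp:     1  2  1  3  4  1  4  2  3  2  4  3  5
Maximum is 5.

5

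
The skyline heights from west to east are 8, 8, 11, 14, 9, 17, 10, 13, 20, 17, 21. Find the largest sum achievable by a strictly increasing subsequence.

91

Let S[i] be the best sum of a strictly increasing subsequence ending at i:
i:      1  2  3  4  5  6  7  8  9 10 11
a[i]:   8  8 11 14  9 17 10 13 20 17 21
S:      8  8 19 33 17 50 27 40 70 57 91
Maximum is 91 (e.g. 8 + 11 + 14 + 17 + 20 + 21).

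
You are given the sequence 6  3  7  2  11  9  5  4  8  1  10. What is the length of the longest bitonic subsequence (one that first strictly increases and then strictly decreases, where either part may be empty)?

7

inc[i] = longest strictly increasing subsequence ending at i; dec[i] = longest strictly decreasing subsequence starting at i:
i:      1  2  3  4  5  6  7  8  9 10 11
a[i]:   6  3  7  2 11  9  5  4  8  1 10
inc:    1  1  2  1  3  3  2  2  3  1  4
dec:    4  3  4  2  5  4  3  2  2  1  1
Best peak at i=5 (value 11): inc=3, dec=5, length 3+5−1 = 7.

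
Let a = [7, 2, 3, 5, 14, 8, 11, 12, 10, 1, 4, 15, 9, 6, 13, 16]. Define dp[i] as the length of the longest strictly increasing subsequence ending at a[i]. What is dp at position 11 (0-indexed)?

7

dp[i] = 1 + max{dp[j] : j<i, a[j]<a[i]} (or 1 if no such j):
i:      0  1  2  3  4  5  6  7  8  9 10 11 12 13 14 15
a[i]:   7  2  3  5 14  8 11 12 10  1  4 15  9  6 13 16
dp:     1  1  2  3  4  4  5  6  5  1  3  7  5  4  7  8
At index 11 the value is 7.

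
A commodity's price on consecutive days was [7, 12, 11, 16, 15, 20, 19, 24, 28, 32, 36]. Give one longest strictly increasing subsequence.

7, 12, 16, 20, 24, 28, 32, 36

Patience tails give the LIS length; then backtrack through the dp parents:
7 → extends → [7]
12 → extends → [7, 12]
11 → replaces 12 → [7, 11]
16 → extends → [7, 11, 16]
15 → replaces 16 → [7, 11, 15]
20 → extends → [7, 11, 15, 20]
19 → replaces 20 → [7, 11, 15, 19]
24 → extends → [7, 11, 15, 19, 24]
28 → extends → [7, 11, 15, 19, 24, 28]
32 → extends → [7, 11, 15, 19, 24, 28, 32]
36 → extends → [7, 11, 15, 19, 24, 28, 32, 36]
Length 8; one witness is 7, 12, 16, 20, 24, 28, 32, 36.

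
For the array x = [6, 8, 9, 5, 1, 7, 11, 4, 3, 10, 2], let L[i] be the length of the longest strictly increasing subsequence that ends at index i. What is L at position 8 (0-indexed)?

2

dp[i] = 1 + max{dp[j] : j<i, x[j]<x[i]} (or 1 if no such j):
i:      0  1  2  3  4  5  6  7  8  9 10
x[i]:   6  8  9  5  1  7 11  4  3 10  2
dp:     1  2  3  1  1  2  4  2  2  4  2
At index 8 the value is 2.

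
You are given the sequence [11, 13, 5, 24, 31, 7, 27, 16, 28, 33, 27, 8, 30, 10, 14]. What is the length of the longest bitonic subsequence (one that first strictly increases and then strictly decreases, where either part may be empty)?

8

inc[i] = longest strictly increasing subsequence ending at i; dec[i] = longest strictly decreasing subsequence starting at i:
i:      1  2  3  4  5  6  7  8  9 10 11 12 13 14 15
a[i]:  11 13  5 24 31  7 27 16 28 33 27  8 30 10 14
inc:    1  2  1  3  4  2  4  3  5  6  4  3  6  4  5
dec:    2  2  1  3  4  1  3  2  3  3  2  1  2  1  1
Best peak at i=10 (value 33): inc=6, dec=3, length 6+3−1 = 8.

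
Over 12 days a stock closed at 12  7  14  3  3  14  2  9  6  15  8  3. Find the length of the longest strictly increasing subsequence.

Track the smallest tail for each achievable length (strict):
12 → extends → [12]
7 → replaces 12 → [7]
14 → extends → [7, 14]
3 → replaces 7 → [3, 14]
3 → already a tail → [3, 14]
14 → already a tail → [3, 14]
2 → replaces 3 → [2, 14]
9 → replaces 14 → [2, 9]
6 → replaces 9 → [2, 6]
15 → extends → [2, 6, 15]
8 → replaces 15 → [2, 6, 8]
3 → replaces 6 → [2, 3, 8]
Three tails, so the longest strictly increasing subsequence has length 3 (e.g. 12, 14, 15).

3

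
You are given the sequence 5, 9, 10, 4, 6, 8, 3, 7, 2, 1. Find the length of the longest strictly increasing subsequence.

3

Let dp[i] be the length of the longest such subsequence ending at index i:
i:      1  2  3  4  5  6  7  8  9 10
a[i]:   5  9 10  4  6  8  3  7  2  1
dp:     1  2  3  1  2  3  1  3  1  1
Maximum dp value is 3.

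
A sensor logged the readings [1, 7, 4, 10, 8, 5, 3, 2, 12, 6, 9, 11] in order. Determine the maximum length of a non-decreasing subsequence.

6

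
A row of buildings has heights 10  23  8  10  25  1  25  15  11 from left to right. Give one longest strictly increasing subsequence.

Patience tails give the LIS length; then backtrack through the dp parents:
10 → extends → [10]
23 → extends → [10, 23]
8 → replaces 10 → [8, 23]
10 → replaces 23 → [8, 10]
25 → extends → [8, 10, 25]
1 → replaces 8 → [1, 10, 25]
25 → already a tail → [1, 10, 25]
15 → replaces 25 → [1, 10, 15]
11 → replaces 15 → [1, 10, 11]
Length 3; one witness is 10, 23, 25.

10, 23, 25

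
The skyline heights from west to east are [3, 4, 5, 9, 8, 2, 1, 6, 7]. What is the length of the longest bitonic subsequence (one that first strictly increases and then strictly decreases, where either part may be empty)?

inc[i] = longest strictly increasing subsequence ending at i; dec[i] = longest strictly decreasing subsequence starting at i:
i:     1 2 3 4 5 6 7 8 9
a[i]:  3 4 5 9 8 2 1 6 7
inc:   1 2 3 4 4 1 1 4 5
dec:   3 3 3 4 3 2 1 1 1
Best peak at i=4 (value 9): inc=4, dec=4, length 4+4−1 = 7.

7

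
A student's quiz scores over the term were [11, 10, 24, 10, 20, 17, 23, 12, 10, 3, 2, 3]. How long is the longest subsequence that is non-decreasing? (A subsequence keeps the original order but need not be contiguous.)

Let dp[i] be the length of the longest such subsequence ending at index i:
i:      1  2  3  4  5  6  7  8  9 10 11 12
a[i]:  11 10 24 10 20 17 23 12 10  3  2  3
dp:     1  1  2  2  3  3  4  3  3  1  1  2
Maximum dp value is 4.

4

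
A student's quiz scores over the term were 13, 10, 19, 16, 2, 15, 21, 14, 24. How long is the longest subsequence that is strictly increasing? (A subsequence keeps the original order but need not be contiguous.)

Track the smallest tail for each achievable length (strict):
13 → extends → [13]
10 → replaces 13 → [10]
19 → extends → [10, 19]
16 → replaces 19 → [10, 16]
2 → replaces 10 → [2, 16]
15 → replaces 16 → [2, 15]
21 → extends → [2, 15, 21]
14 → replaces 15 → [2, 14, 21]
24 → extends → [2, 14, 21, 24]
Four tails, so the longest strictly increasing subsequence has length 4 (e.g. 13, 19, 21, 24).

4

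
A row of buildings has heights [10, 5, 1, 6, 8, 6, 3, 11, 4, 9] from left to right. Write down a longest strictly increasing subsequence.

Patience tails give the LIS length; then backtrack through the dp parents:
10 → extends → [10]
5 → replaces 10 → [5]
1 → replaces 5 → [1]
6 → extends → [1, 6]
8 → extends → [1, 6, 8]
6 → already a tail → [1, 6, 8]
3 → replaces 6 → [1, 3, 8]
11 → extends → [1, 3, 8, 11]
4 → replaces 8 → [1, 3, 4, 11]
9 → replaces 11 → [1, 3, 4, 9]
Length 4; one witness is 5, 6, 8, 11.

5, 6, 8, 11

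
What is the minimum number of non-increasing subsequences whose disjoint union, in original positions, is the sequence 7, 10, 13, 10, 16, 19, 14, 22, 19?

6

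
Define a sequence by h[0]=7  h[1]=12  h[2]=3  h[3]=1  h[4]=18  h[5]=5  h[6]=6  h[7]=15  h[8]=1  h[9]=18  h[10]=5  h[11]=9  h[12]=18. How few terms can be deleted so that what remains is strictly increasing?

8

Fewest deletions = n − (longest strictly increasing subsequence).
i:      0  1  2  3  4  5  6  7  8  9 10 11 12
h[i]:   7 12  3  1 18  5  6 15  1 18  5  9 18
dp:     1  2  1  1  3  2  3  4  1  5  2  4  5
max dp = 5, so deletions = 13 − 5 = 8.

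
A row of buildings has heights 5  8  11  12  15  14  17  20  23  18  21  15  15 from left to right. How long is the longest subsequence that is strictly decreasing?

3

Negate each value so 'decreasing' becomes 'increasing', then run patience tails on the negated sequence:
-5 → extends → [-5]
-8 → replaces -5 → [-8]
-11 → replaces -8 → [-11]
-12 → replaces -11 → [-12]
-15 → replaces -12 → [-15]
-14 → extends → [-15, -14]
-17 → replaces -15 → [-17, -14]
-20 → replaces -17 → [-20, -14]
-23 → replaces -20 → [-23, -14]
-18 → replaces -14 → [-23, -18]
-21 → replaces -18 → [-23, -21]
-15 → extends → [-23, -21, -15]
-15 → already a tail → [-23, -21, -15]
Three tails, so the longest strictly decreasing subsequence of the original has length 3.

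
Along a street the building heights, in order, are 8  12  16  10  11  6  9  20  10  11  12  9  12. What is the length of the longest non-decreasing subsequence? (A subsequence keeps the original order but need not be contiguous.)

Track the smallest tail for each achievable length (allowing ties):
8 → extends → [8]
12 → extends → [8, 12]
16 → extends → [8, 12, 16]
10 → replaces 12 → [8, 10, 16]
11 → replaces 16 → [8, 10, 11]
6 → replaces 8 → [6, 10, 11]
9 → replaces 10 → [6, 9, 11]
20 → extends → [6, 9, 11, 20]
10 → replaces 11 → [6, 9, 10, 20]
11 → replaces 20 → [6, 9, 10, 11]
12 → extends → [6, 9, 10, 11, 12]
9 → replaces 10 → [6, 9, 9, 11, 12]
12 → extends → [6, 9, 9, 11, 12, 12]
Six tails, so the longest non-decreasing subsequence has length 6 (e.g. 8, 10, 11, 11, 12, 12).

6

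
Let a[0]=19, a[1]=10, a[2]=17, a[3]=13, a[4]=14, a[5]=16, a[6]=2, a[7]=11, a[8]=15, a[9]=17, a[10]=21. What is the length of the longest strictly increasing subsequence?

Track the smallest tail for each achievable length (strict):
19 → extends → [19]
10 → replaces 19 → [10]
17 → extends → [10, 17]
13 → replaces 17 → [10, 13]
14 → extends → [10, 13, 14]
16 → extends → [10, 13, 14, 16]
2 → replaces 10 → [2, 13, 14, 16]
11 → replaces 13 → [2, 11, 14, 16]
15 → replaces 16 → [2, 11, 14, 15]
17 → extends → [2, 11, 14, 15, 17]
21 → extends → [2, 11, 14, 15, 17, 21]
Six tails, so the longest strictly increasing subsequence has length 6 (e.g. 10, 13, 14, 16, 17, 21).

6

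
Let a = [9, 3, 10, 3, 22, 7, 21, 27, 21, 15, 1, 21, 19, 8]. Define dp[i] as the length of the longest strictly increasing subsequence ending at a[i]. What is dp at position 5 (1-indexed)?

dp[i] = 1 + max{dp[j] : j<i, a[j]<a[i]} (or 1 if no such j):
i:      1  2  3  4  5  6  7  8  9 10 11 12 13 14
a[i]:   9  3 10  3 22  7 21 27 21 15  1 21 19  8
dp:     1  1  2  1  3  2  3  4  3  3  1  4  4  3
At index 5 the value is 3.

3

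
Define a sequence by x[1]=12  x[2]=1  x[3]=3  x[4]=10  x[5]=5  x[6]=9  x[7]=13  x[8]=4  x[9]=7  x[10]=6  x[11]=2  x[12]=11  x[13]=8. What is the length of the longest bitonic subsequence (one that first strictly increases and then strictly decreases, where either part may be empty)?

8

inc[i] = longest strictly increasing subsequence ending at i; dec[i] = longest strictly decreasing subsequence starting at i:
i:      1  2  3  4  5  6  7  8  9 10 11 12 13
x[i]:  12  1  3 10  5  9 13  4  7  6  2 11  8
inc:    1  1  2  3  3  4  5  3  4  4  2  5  5
dec:    6  1  2  5  3  4  4  2  3  2  1  2  1
Best peak at i=7 (value 13): inc=5, dec=4, length 5+4−1 = 8.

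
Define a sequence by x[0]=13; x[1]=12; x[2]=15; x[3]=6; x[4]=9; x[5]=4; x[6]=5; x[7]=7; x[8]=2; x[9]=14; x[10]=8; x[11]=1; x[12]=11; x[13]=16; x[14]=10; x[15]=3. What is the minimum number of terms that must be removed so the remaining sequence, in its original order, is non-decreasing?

Fewest deletions = n − (longest non-decreasing subsequence).
Patience tails:
13 → extends → [13]
12 → replaces 13 → [12]
15 → extends → [12, 15]
6 → replaces 12 → [6, 15]
9 → replaces 15 → [6, 9]
4 → replaces 6 → [4, 9]
5 → replaces 9 → [4, 5]
7 → extends → [4, 5, 7]
2 → replaces 4 → [2, 5, 7]
14 → extends → [2, 5, 7, 14]
8 → replaces 14 → [2, 5, 7, 8]
1 → replaces 2 → [1, 5, 7, 8]
11 → extends → [1, 5, 7, 8, 11]
16 → extends → [1, 5, 7, 8, 11, 16]
10 → replaces 11 → [1, 5, 7, 8, 10, 16]
3 → replaces 5 → [1, 3, 7, 8, 10, 16]
Longest non-decreasing subsequence has length 6, so deletions = 16 − 6 = 10.

10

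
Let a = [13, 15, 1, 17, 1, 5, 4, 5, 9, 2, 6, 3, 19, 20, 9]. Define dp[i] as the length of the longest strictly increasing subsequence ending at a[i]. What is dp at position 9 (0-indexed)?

2

dp[i] = 1 + max{dp[j] : j<i, a[j]<a[i]} (or 1 if no such j):
i:      0  1  2  3  4  5  6  7  8  9 10 11 12 13 14
a[i]:  13 15  1 17  1  5  4  5  9  2  6  3 19 20  9
dp:     1  2  1  3  1  2  2  3  4  2  4  3  5  6  5
At index 9 the value is 2.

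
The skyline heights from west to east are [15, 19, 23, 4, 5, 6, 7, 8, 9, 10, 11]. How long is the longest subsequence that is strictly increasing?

8

Track the smallest tail for each achievable length (strict):
15 → extends → [15]
19 → extends → [15, 19]
23 → extends → [15, 19, 23]
4 → replaces 15 → [4, 19, 23]
5 → replaces 19 → [4, 5, 23]
6 → replaces 23 → [4, 5, 6]
7 → extends → [4, 5, 6, 7]
8 → extends → [4, 5, 6, 7, 8]
9 → extends → [4, 5, 6, 7, 8, 9]
10 → extends → [4, 5, 6, 7, 8, 9, 10]
11 → extends → [4, 5, 6, 7, 8, 9, 10, 11]
Eight tails, so the longest strictly increasing subsequence has length 8 (e.g. 4, 5, 6, 7, 8, 9, 10, 11).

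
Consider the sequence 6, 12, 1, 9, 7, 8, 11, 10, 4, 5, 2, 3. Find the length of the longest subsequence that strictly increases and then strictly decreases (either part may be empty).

7

inc[i] = longest strictly increasing subsequence ending at i; dec[i] = longest strictly decreasing subsequence starting at i:
i:      1  2  3  4  5  6  7  8  9 10 11 12
a[i]:   6 12  1  9  7  8 11 10  4  5  2  3
inc:    1  2  1  2  2  3  4  4  2  3  2  3
dec:    3  5  1  4  3  3  4  3  2  2  1  1
Best peak at i=7 (value 11): inc=4, dec=4, length 4+4−1 = 7.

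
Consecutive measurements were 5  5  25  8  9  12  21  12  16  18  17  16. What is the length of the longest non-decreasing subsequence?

Let dp[i] be the length of the longest such subsequence ending at index i:
i:      1  2  3  4  5  6  7  8  9 10 11 12
a[i]:   5  5 25  8  9 12 21 12 16 18 17 16
dp:     1  2  3  3  4  5  6  6  7  8  8  8
Maximum dp value is 8.

8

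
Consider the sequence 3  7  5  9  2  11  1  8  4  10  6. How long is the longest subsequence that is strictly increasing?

Track the smallest tail for each achievable length (strict):
3 → extends → [3]
7 → extends → [3, 7]
5 → replaces 7 → [3, 5]
9 → extends → [3, 5, 9]
2 → replaces 3 → [2, 5, 9]
11 → extends → [2, 5, 9, 11]
1 → replaces 2 → [1, 5, 9, 11]
8 → replaces 9 → [1, 5, 8, 11]
4 → replaces 5 → [1, 4, 8, 11]
10 → replaces 11 → [1, 4, 8, 10]
6 → replaces 8 → [1, 4, 6, 10]
Four tails, so the longest strictly increasing subsequence has length 4 (e.g. 3, 7, 9, 11).

4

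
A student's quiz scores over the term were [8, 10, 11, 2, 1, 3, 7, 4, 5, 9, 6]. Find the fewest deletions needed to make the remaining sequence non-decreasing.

6

Fewest deletions = n − (longest non-decreasing subsequence).
Patience tails:
8 → extends → [8]
10 → extends → [8, 10]
11 → extends → [8, 10, 11]
2 → replaces 8 → [2, 10, 11]
1 → replaces 2 → [1, 10, 11]
3 → replaces 10 → [1, 3, 11]
7 → replaces 11 → [1, 3, 7]
4 → replaces 7 → [1, 3, 4]
5 → extends → [1, 3, 4, 5]
9 → extends → [1, 3, 4, 5, 9]
6 → replaces 9 → [1, 3, 4, 5, 6]
Longest non-decreasing subsequence has length 5, so deletions = 11 − 5 = 6.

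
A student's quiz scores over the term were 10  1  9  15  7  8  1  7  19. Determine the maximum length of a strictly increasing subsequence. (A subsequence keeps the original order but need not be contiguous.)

4

Track the smallest tail for each achievable length (strict):
10 → extends → [10]
1 → replaces 10 → [1]
9 → extends → [1, 9]
15 → extends → [1, 9, 15]
7 → replaces 9 → [1, 7, 15]
8 → replaces 15 → [1, 7, 8]
1 → already a tail → [1, 7, 8]
7 → already a tail → [1, 7, 8]
19 → extends → [1, 7, 8, 19]
Four tails, so the longest strictly increasing subsequence has length 4 (e.g. 1, 9, 15, 19).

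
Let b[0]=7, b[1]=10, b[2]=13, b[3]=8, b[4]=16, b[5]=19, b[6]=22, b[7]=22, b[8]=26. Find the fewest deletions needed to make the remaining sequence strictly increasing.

2

Fewest deletions = n − (longest strictly increasing subsequence).
i:      0  1  2  3  4  5  6  7  8
b[i]:   7 10 13  8 16 19 22 22 26
dp:     1  2  3  2  4  5  6  6  7
max dp = 7, so deletions = 9 − 7 = 2.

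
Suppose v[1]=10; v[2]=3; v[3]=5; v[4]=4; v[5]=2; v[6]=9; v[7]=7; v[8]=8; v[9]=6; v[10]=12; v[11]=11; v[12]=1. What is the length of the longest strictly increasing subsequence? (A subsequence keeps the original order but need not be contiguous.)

5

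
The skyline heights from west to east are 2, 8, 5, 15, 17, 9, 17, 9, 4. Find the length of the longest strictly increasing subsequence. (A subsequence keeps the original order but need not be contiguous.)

Track the smallest tail for each achievable length (strict):
2 → extends → [2]
8 → extends → [2, 8]
5 → replaces 8 → [2, 5]
15 → extends → [2, 5, 15]
17 → extends → [2, 5, 15, 17]
9 → replaces 15 → [2, 5, 9, 17]
17 → already a tail → [2, 5, 9, 17]
9 → already a tail → [2, 5, 9, 17]
4 → replaces 5 → [2, 4, 9, 17]
Four tails, so the longest strictly increasing subsequence has length 4 (e.g. 2, 8, 15, 17).

4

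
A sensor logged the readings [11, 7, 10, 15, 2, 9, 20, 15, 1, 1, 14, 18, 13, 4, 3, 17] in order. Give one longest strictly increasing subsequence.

Patience tails give the LIS length; then backtrack through the dp parents:
11 → extends → [11]
7 → replaces 11 → [7]
10 → extends → [7, 10]
15 → extends → [7, 10, 15]
2 → replaces 7 → [2, 10, 15]
9 → replaces 10 → [2, 9, 15]
20 → extends → [2, 9, 15, 20]
15 → already a tail → [2, 9, 15, 20]
1 → replaces 2 → [1, 9, 15, 20]
1 → already a tail → [1, 9, 15, 20]
14 → replaces 15 → [1, 9, 14, 20]
18 → replaces 20 → [1, 9, 14, 18]
13 → replaces 14 → [1, 9, 13, 18]
4 → replaces 9 → [1, 4, 13, 18]
3 → replaces 4 → [1, 3, 13, 18]
17 → replaces 18 → [1, 3, 13, 17]
Length 4; one witness is 7, 10, 15, 20.

7, 10, 15, 20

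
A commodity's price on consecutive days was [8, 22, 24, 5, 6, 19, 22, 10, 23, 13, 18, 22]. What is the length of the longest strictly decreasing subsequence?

3

Let dp[i] be the longest strictly decreasing subsequence ending at i:
i:      1  2  3  4  5  6  7  8  9 10 11 12
a[i]:   8 22 24  5  6 19 22 10 23 13 18 22
dp:     1  1  1  2  2  2  2  3  2  3  3  3
Maximum is 3.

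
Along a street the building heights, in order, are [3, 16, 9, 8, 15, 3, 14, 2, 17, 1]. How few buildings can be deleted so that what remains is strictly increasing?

Fewest deletions = n − (longest strictly increasing subsequence).
Patience tails:
3 → extends → [3]
16 → extends → [3, 16]
9 → replaces 16 → [3, 9]
8 → replaces 9 → [3, 8]
15 → extends → [3, 8, 15]
3 → already a tail → [3, 8, 15]
14 → replaces 15 → [3, 8, 14]
2 → replaces 3 → [2, 8, 14]
17 → extends → [2, 8, 14, 17]
1 → replaces 2 → [1, 8, 14, 17]
Longest strictly increasing subsequence has length 4, so deletions = 10 − 4 = 6.

6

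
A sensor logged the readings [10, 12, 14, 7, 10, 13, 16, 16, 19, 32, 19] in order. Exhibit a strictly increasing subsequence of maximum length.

10, 12, 14, 16, 19, 32

Patience tails give the LIS length; then backtrack through the dp parents:
10 → extends → [10]
12 → extends → [10, 12]
14 → extends → [10, 12, 14]
7 → replaces 10 → [7, 12, 14]
10 → replaces 12 → [7, 10, 14]
13 → replaces 14 → [7, 10, 13]
16 → extends → [7, 10, 13, 16]
16 → already a tail → [7, 10, 13, 16]
19 → extends → [7, 10, 13, 16, 19]
32 → extends → [7, 10, 13, 16, 19, 32]
19 → already a tail → [7, 10, 13, 16, 19, 32]
Length 6; one witness is 10, 12, 14, 16, 19, 32.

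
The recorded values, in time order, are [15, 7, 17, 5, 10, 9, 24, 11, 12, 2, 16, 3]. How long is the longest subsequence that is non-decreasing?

5

Track the smallest tail for each achievable length (allowing ties):
15 → extends → [15]
7 → replaces 15 → [7]
17 → extends → [7, 17]
5 → replaces 7 → [5, 17]
10 → replaces 17 → [5, 10]
9 → replaces 10 → [5, 9]
24 → extends → [5, 9, 24]
11 → replaces 24 → [5, 9, 11]
12 → extends → [5, 9, 11, 12]
2 → replaces 5 → [2, 9, 11, 12]
16 → extends → [2, 9, 11, 12, 16]
3 → replaces 9 → [2, 3, 11, 12, 16]
Five tails, so the longest non-decreasing subsequence has length 5 (e.g. 7, 10, 11, 12, 16).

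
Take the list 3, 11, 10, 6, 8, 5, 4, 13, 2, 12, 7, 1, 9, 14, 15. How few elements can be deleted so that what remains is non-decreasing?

9

Fewest deletions = n − (longest non-decreasing subsequence).
Patience tails:
3 → extends → [3]
11 → extends → [3, 11]
10 → replaces 11 → [3, 10]
6 → replaces 10 → [3, 6]
8 → extends → [3, 6, 8]
5 → replaces 6 → [3, 5, 8]
4 → replaces 5 → [3, 4, 8]
13 → extends → [3, 4, 8, 13]
2 → replaces 3 → [2, 4, 8, 13]
12 → replaces 13 → [2, 4, 8, 12]
7 → replaces 8 → [2, 4, 7, 12]
1 → replaces 2 → [1, 4, 7, 12]
9 → replaces 12 → [1, 4, 7, 9]
14 → extends → [1, 4, 7, 9, 14]
15 → extends → [1, 4, 7, 9, 14, 15]
Longest non-decreasing subsequence has length 6, so deletions = 15 − 6 = 9.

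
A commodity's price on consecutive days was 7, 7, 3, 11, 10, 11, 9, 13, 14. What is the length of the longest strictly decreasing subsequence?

Let dp[i] be the longest strictly decreasing subsequence ending at i:
i:      1  2  3  4  5  6  7  8  9
a[i]:   7  7  3 11 10 11  9 13 14
dp:     1  1  2  1  2  1  3  1  1
Maximum is 3.

3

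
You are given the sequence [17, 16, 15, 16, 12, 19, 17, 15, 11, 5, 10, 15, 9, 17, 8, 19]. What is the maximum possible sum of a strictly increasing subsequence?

Let S[i] be the best sum of a strictly increasing subsequence ending at i:
i:      1  2  3  4  5  6  7  8  9 10 11 12 13 14 15 16
a[i]:  17 16 15 16 12 19 17 15 11  5 10 15  9 17  8 19
S:     17 16 15 31 12 50 48 27 11  5 15 30 14 48 13 67
Maximum is 67 (e.g. 15 + 16 + 17 + 19).

67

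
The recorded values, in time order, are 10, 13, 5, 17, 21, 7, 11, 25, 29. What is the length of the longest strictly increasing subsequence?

Track the smallest tail for each achievable length (strict):
10 → extends → [10]
13 → extends → [10, 13]
5 → replaces 10 → [5, 13]
17 → extends → [5, 13, 17]
21 → extends → [5, 13, 17, 21]
7 → replaces 13 → [5, 7, 17, 21]
11 → replaces 17 → [5, 7, 11, 21]
25 → extends → [5, 7, 11, 21, 25]
29 → extends → [5, 7, 11, 21, 25, 29]
Six tails, so the longest strictly increasing subsequence has length 6 (e.g. 10, 13, 17, 21, 25, 29).

6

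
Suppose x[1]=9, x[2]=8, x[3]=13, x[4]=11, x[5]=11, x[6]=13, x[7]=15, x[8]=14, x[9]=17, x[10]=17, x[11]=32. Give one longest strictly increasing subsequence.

9, 11, 13, 15, 17, 32

Patience tails give the LIS length; then backtrack through the dp parents:
9 → extends → [9]
8 → replaces 9 → [8]
13 → extends → [8, 13]
11 → replaces 13 → [8, 11]
11 → already a tail → [8, 11]
13 → extends → [8, 11, 13]
15 → extends → [8, 11, 13, 15]
14 → replaces 15 → [8, 11, 13, 14]
17 → extends → [8, 11, 13, 14, 17]
17 → already a tail → [8, 11, 13, 14, 17]
32 → extends → [8, 11, 13, 14, 17, 32]
Length 6; one witness is 9, 11, 13, 15, 17, 32.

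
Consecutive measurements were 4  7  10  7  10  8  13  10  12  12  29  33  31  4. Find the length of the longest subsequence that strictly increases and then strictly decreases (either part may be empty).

inc[i] = longest strictly increasing subsequence ending at i; dec[i] = longest strictly decreasing subsequence starting at i:
i:      1  2  3  4  5  6  7  8  9 10 11 12 13 14
a[i]:   4  7 10  7 10  8 13 10 12 12 29 33 31  4
inc:    1  2  3  2  3  3  4  4  5  5  6  7  7  1
dec:    1  2  3  2  3  2  3  2  2  2  2  3  2  1
Best peak at i=12 (value 33): inc=7, dec=3, length 7+3−1 = 9.

9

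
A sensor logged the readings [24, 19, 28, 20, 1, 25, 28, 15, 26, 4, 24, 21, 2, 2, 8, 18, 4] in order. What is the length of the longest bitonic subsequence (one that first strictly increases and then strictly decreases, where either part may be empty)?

inc[i] = longest strictly increasing subsequence ending at i; dec[i] = longest strictly decreasing subsequence starting at i:
i:      1  2  3  4  5  6  7  8  9 10 11 12 13 14 15 16 17
a[i]:  24 19 28 20  1 25 28 15 26  4 24 21  2  2  8 18  4
inc:    1  1  2  2  1  3  4  2  4  2  3  3  2  2  3  4  3
dec:    5  4  6  4  1  5  6  3  5  2  4  3  1  1  2  2  1
Best peak at i=7 (value 28): inc=4, dec=6, length 4+6−1 = 9.

9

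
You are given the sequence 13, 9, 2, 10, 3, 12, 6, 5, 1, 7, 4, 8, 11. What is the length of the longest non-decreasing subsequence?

Let dp[i] be the length of the longest such subsequence ending at index i:
i:      1  2  3  4  5  6  7  8  9 10 11 12 13
a[i]:  13  9  2 10  3 12  6  5  1  7  4  8 11
dp:     1  1  1  2  2  3  3  3  1  4  3  5  6
Maximum dp value is 6.

6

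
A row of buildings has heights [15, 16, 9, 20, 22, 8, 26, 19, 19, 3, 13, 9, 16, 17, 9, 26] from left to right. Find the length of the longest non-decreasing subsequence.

6

Track the smallest tail for each achievable length (allowing ties):
15 → extends → [15]
16 → extends → [15, 16]
9 → replaces 15 → [9, 16]
20 → extends → [9, 16, 20]
22 → extends → [9, 16, 20, 22]
8 → replaces 9 → [8, 16, 20, 22]
26 → extends → [8, 16, 20, 22, 26]
19 → replaces 20 → [8, 16, 19, 22, 26]
19 → replaces 22 → [8, 16, 19, 19, 26]
3 → replaces 8 → [3, 16, 19, 19, 26]
13 → replaces 16 → [3, 13, 19, 19, 26]
9 → replaces 13 → [3, 9, 19, 19, 26]
16 → replaces 19 → [3, 9, 16, 19, 26]
17 → replaces 19 → [3, 9, 16, 17, 26]
9 → replaces 16 → [3, 9, 9, 17, 26]
26 → extends → [3, 9, 9, 17, 26, 26]
Six tails, so the longest non-decreasing subsequence has length 6 (e.g. 15, 16, 20, 22, 26, 26).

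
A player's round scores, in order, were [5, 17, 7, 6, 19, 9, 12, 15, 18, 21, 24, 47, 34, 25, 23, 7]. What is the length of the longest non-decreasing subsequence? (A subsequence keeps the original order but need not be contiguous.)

9

Track the smallest tail for each achievable length (allowing ties):
5 → extends → [5]
17 → extends → [5, 17]
7 → replaces 17 → [5, 7]
6 → replaces 7 → [5, 6]
19 → extends → [5, 6, 19]
9 → replaces 19 → [5, 6, 9]
12 → extends → [5, 6, 9, 12]
15 → extends → [5, 6, 9, 12, 15]
18 → extends → [5, 6, 9, 12, 15, 18]
21 → extends → [5, 6, 9, 12, 15, 18, 21]
24 → extends → [5, 6, 9, 12, 15, 18, 21, 24]
47 → extends → [5, 6, 9, 12, 15, 18, 21, 24, 47]
34 → replaces 47 → [5, 6, 9, 12, 15, 18, 21, 24, 34]
25 → replaces 34 → [5, 6, 9, 12, 15, 18, 21, 24, 25]
23 → replaces 24 → [5, 6, 9, 12, 15, 18, 21, 23, 25]
7 → replaces 9 → [5, 6, 7, 12, 15, 18, 21, 23, 25]
Nine tails, so the longest non-decreasing subsequence has length 9 (e.g. 5, 7, 9, 12, 15, 18, 21, 24, 47).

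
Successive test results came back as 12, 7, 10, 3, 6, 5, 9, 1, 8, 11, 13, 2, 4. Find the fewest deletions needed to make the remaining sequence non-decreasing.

8

Fewest deletions = n − (longest non-decreasing subsequence).
i:      1  2  3  4  5  6  7  8  9 10 11 12 13
a[i]:  12  7 10  3  6  5  9  1  8 11 13  2  4
dp:     1  1  2  1  2  2  3  1  3  4  5  2  3
max dp = 5, so deletions = 13 − 5 = 8.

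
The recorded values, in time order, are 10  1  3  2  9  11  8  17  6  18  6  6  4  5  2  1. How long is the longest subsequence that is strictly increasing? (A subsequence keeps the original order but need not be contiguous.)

Let dp[i] be the length of the longest such subsequence ending at index i:
i:      1  2  3  4  5  6  7  8  9 10 11 12 13 14 15 16
a[i]:  10  1  3  2  9 11  8 17  6 18  6  6  4  5  2  1
dp:     1  1  2  2  3  4  3  5  3  6  3  3  3  4  2  1
Maximum dp value is 6.

6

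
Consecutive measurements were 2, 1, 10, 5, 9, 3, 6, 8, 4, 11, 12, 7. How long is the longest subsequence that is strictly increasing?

6

Track the smallest tail for each achievable length (strict):
2 → extends → [2]
1 → replaces 2 → [1]
10 → extends → [1, 10]
5 → replaces 10 → [1, 5]
9 → extends → [1, 5, 9]
3 → replaces 5 → [1, 3, 9]
6 → replaces 9 → [1, 3, 6]
8 → extends → [1, 3, 6, 8]
4 → replaces 6 → [1, 3, 4, 8]
11 → extends → [1, 3, 4, 8, 11]
12 → extends → [1, 3, 4, 8, 11, 12]
7 → replaces 8 → [1, 3, 4, 7, 11, 12]
Six tails, so the longest strictly increasing subsequence has length 6 (e.g. 2, 5, 6, 8, 11, 12).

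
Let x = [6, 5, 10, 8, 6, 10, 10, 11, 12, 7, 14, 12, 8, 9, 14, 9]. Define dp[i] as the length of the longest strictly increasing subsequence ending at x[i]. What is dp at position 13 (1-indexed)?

dp[i] = 1 + max{dp[j] : j<i, x[j]<x[i]} (or 1 if no such j):
i:      1  2  3  4  5  6  7  8  9 10 11 12 13 14 15 16
x[i]:   6  5 10  8  6 10 10 11 12  7 14 12  8  9 14  9
dp:     1  1  2  2  2  3  3  4  5  3  6  5  4  5  6  5
At index 13 the value is 4.

4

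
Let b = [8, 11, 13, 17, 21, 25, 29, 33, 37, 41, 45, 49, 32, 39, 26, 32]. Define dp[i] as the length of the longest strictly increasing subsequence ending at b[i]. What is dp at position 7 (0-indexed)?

dp[i] = 1 + max{dp[j] : j<i, b[j]<b[i]} (or 1 if no such j):
i:      0  1  2  3  4  5  6  7  8  9 10 11 12 13 14 15
b[i]:   8 11 13 17 21 25 29 33 37 41 45 49 32 39 26 32
dp:     1  2  3  4  5  6  7  8  9 10 11 12  8 10  7  8
At index 7 the value is 8.

8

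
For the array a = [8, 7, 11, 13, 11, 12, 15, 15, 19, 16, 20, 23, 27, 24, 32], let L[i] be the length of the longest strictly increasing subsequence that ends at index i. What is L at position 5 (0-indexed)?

3

dp[i] = 1 + max{dp[j] : j<i, a[j]<a[i]} (or 1 if no such j):
i:      0  1  2  3  4  5  6  7  8  9 10 11 12 13 14
a[i]:   8  7 11 13 11 12 15 15 19 16 20 23 27 24 32
dp:     1  1  2  3  2  3  4  4  5  5  6  7  8  8  9
At index 5 the value is 3.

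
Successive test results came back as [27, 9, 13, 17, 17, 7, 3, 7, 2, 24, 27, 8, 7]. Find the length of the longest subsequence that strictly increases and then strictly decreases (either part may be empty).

7

inc[i] = longest strictly increasing subsequence ending at i; dec[i] = longest strictly decreasing subsequence starting at i:
i:      1  2  3  4  5  6  7  8  9 10 11 12 13
a[i]:  27  9 13 17 17  7  3  7  2 24 27  8  7
inc:    1  1  2  3  3  1  1  2  1  4  5  3  2
dec:    5  4  4  4  4  3  2  2  1  3  3  2  1
Best peak at i=11 (value 27): inc=5, dec=3, length 5+3−1 = 7.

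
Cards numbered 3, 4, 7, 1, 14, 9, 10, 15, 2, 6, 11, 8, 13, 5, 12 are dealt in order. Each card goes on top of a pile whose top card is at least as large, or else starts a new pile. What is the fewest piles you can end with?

7

Place each on the leftmost legal pile:
3 → new pile 1 (tops now [3])
4 → new pile 2 (tops now [3, 4])
7 → new pile 3 (tops now [3, 4, 7])
1 → pile 1 (tops now [1, 4, 7])
14 → new pile 4 (tops now [1, 4, 7, 14])
9 → pile 4 (tops now [1, 4, 7, 9])
10 → new pile 5 (tops now [1, 4, 7, 9, 10])
15 → new pile 6 (tops now [1, 4, 7, 9, 10, 15])
2 → pile 2 (tops now [1, 2, 7, 9, 10, 15])
6 → pile 3 (tops now [1, 2, 6, 9, 10, 15])
11 → pile 6 (tops now [1, 2, 6, 9, 10, 11])
8 → pile 4 (tops now [1, 2, 6, 8, 10, 11])
13 → new pile 7 (tops now [1, 2, 6, 8, 10, 11, 13])
5 → pile 3 (tops now [1, 2, 5, 8, 10, 11, 13])
12 → pile 7 (tops now [1, 2, 5, 8, 10, 11, 12])
Seven piles.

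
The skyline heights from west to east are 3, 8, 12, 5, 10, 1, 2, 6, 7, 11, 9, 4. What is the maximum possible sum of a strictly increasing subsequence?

32

Let S[i] be the best sum of a strictly increasing subsequence ending at i:
i:      1  2  3  4  5  6  7  8  9 10 11 12
a[i]:   3  8 12  5 10  1  2  6  7 11  9  4
S:      3 11 23  8 21  1  3 14 21 32 30  7
Maximum is 32 (e.g. 3 + 5 + 6 + 7 + 11).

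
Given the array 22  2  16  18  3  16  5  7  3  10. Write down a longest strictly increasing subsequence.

2, 3, 5, 7, 10

Patience tails give the LIS length; then backtrack through the dp parents:
22 → extends → [22]
2 → replaces 22 → [2]
16 → extends → [2, 16]
18 → extends → [2, 16, 18]
3 → replaces 16 → [2, 3, 18]
16 → replaces 18 → [2, 3, 16]
5 → replaces 16 → [2, 3, 5]
7 → extends → [2, 3, 5, 7]
3 → already a tail → [2, 3, 5, 7]
10 → extends → [2, 3, 5, 7, 10]
Length 5; one witness is 2, 3, 5, 7, 10.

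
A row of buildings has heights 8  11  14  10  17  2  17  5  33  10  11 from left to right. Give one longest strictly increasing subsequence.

Patience tails give the LIS length; then backtrack through the dp parents:
8 → extends → [8]
11 → extends → [8, 11]
14 → extends → [8, 11, 14]
10 → replaces 11 → [8, 10, 14]
17 → extends → [8, 10, 14, 17]
2 → replaces 8 → [2, 10, 14, 17]
17 → already a tail → [2, 10, 14, 17]
5 → replaces 10 → [2, 5, 14, 17]
33 → extends → [2, 5, 14, 17, 33]
10 → replaces 14 → [2, 5, 10, 17, 33]
11 → replaces 17 → [2, 5, 10, 11, 33]
Length 5; one witness is 8, 11, 14, 17, 33.

8, 11, 14, 17, 33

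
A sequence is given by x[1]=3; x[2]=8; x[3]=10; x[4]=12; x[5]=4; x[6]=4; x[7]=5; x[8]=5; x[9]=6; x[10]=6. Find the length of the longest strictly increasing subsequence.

4

Track the smallest tail for each achievable length (strict):
3 → extends → [3]
8 → extends → [3, 8]
10 → extends → [3, 8, 10]
12 → extends → [3, 8, 10, 12]
4 → replaces 8 → [3, 4, 10, 12]
4 → already a tail → [3, 4, 10, 12]
5 → replaces 10 → [3, 4, 5, 12]
5 → already a tail → [3, 4, 5, 12]
6 → replaces 12 → [3, 4, 5, 6]
6 → already a tail → [3, 4, 5, 6]
Four tails, so the longest strictly increasing subsequence has length 4 (e.g. 3, 8, 10, 12).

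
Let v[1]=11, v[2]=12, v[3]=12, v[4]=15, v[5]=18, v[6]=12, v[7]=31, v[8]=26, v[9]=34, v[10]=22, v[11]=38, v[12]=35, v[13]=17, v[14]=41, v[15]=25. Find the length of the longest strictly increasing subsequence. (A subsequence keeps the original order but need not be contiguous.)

Track the smallest tail for each achievable length (strict):
11 → extends → [11]
12 → extends → [11, 12]
12 → already a tail → [11, 12]
15 → extends → [11, 12, 15]
18 → extends → [11, 12, 15, 18]
12 → already a tail → [11, 12, 15, 18]
31 → extends → [11, 12, 15, 18, 31]
26 → replaces 31 → [11, 12, 15, 18, 26]
34 → extends → [11, 12, 15, 18, 26, 34]
22 → replaces 26 → [11, 12, 15, 18, 22, 34]
38 → extends → [11, 12, 15, 18, 22, 34, 38]
35 → replaces 38 → [11, 12, 15, 18, 22, 34, 35]
17 → replaces 18 → [11, 12, 15, 17, 22, 34, 35]
41 → extends → [11, 12, 15, 17, 22, 34, 35, 41]
25 → replaces 34 → [11, 12, 15, 17, 22, 25, 35, 41]
Eight tails, so the longest strictly increasing subsequence has length 8 (e.g. 11, 12, 15, 18, 31, 34, 38, 41).

8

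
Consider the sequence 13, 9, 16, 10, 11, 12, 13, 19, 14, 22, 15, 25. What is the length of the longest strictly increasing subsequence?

Let dp[i] be the length of the longest such subsequence ending at index i:
i:      1  2  3  4  5  6  7  8  9 10 11 12
a[i]:  13  9 16 10 11 12 13 19 14 22 15 25
dp:     1  1  2  2  3  4  5  6  6  7  7  8
Maximum dp value is 8.

8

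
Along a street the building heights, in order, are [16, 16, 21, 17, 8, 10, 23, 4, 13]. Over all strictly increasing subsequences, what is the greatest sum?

60

Let S[i] be the best sum of a strictly increasing subsequence ending at i:
i:      1  2  3  4  5  6  7  8  9
a[i]:  16 16 21 17  8 10 23  4 13
S:     16 16 37 33  8 18 60  4 31
Maximum is 60 (e.g. 16 + 21 + 23).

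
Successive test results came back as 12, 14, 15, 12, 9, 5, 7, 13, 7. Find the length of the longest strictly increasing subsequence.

3

Let dp[i] be the length of the longest such subsequence ending at index i:
i:      1  2  3  4  5  6  7  8  9
a[i]:  12 14 15 12  9  5  7 13  7
dp:     1  2  3  1  1  1  2  3  2
Maximum dp value is 3.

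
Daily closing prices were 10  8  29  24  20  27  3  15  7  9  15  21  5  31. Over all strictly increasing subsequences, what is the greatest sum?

Let S[i] be the best sum of a strictly increasing subsequence ending at i:
i:      1  2  3  4  5  6  7  8  9 10 11 12 13 14
a[i]:  10  8 29 24 20 27  3 15  7  9 15 21  5 31
S:     10  8 39 34 30 61  3 25 10 19 34 55  8 92
Maximum is 92 (e.g. 10 + 24 + 27 + 31).

92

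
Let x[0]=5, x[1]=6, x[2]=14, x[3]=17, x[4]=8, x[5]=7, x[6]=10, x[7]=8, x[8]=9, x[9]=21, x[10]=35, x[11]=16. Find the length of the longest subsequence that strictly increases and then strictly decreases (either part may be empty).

inc[i] = longest strictly increasing subsequence ending at i; dec[i] = longest strictly decreasing subsequence starting at i:
i:      0  1  2  3  4  5  6  7  8  9 10 11
x[i]:   5  6 14 17  8  7 10  8  9 21 35 16
inc:    1  2  3  4  3  3  4  4  5  6  7  6
dec:    1  1  3  3  2  1  2  1  1  2  2  1
Best peak at i=10 (value 35): inc=7, dec=2, length 7+2−1 = 8.

8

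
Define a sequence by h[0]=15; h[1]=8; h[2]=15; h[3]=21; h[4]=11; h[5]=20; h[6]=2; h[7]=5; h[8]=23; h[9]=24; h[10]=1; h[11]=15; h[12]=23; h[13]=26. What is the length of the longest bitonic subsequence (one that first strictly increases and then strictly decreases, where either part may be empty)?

6

inc[i] = longest strictly increasing subsequence ending at i; dec[i] = longest strictly decreasing subsequence starting at i:
i:      0  1  2  3  4  5  6  7  8  9 10 11 12 13
h[i]:  15  8 15 21 11 20  2  5 23 24  1 15 23 26
inc:    1  1  2  3  2  3  1  2  4  5  1  3  4  6
dec:    4  3  4  4  3  3  2  2  2  2  1  1  1  1
Best peak at i=3 (value 21): inc=3, dec=4, length 3+4−1 = 6.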